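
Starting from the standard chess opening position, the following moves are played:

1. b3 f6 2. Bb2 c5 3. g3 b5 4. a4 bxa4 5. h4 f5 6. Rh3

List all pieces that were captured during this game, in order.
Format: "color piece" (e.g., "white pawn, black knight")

Tracking captures:
  bxa4: captured white pawn

white pawn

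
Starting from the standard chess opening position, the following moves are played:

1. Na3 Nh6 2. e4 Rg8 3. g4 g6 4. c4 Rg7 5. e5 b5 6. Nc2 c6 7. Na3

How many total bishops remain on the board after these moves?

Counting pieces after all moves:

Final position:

  a b c d e f g h
  ─────────────────
8│♜ ♞ ♝ ♛ ♚ ♝ · ·│8
7│♟ · · ♟ ♟ ♟ ♜ ♟│7
6│· · ♟ · · · ♟ ♞│6
5│· ♟ · · ♙ · · ·│5
4│· · ♙ · · · ♙ ·│4
3│♘ · · · · · · ·│3
2│♙ ♙ · ♙ · ♙ · ♙│2
1│♖ · ♗ ♕ ♔ ♗ ♘ ♖│1
  ─────────────────
  a b c d e f g h


4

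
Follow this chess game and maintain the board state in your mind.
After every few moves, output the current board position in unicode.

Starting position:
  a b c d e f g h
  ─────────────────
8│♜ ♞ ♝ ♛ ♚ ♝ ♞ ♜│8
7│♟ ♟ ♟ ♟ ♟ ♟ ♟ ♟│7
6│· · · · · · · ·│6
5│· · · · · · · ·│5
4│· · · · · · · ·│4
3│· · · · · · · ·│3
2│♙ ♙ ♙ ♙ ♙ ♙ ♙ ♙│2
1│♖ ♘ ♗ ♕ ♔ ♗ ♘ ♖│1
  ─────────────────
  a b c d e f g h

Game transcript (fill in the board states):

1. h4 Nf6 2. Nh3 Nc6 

  a b c d e f g h
  ─────────────────
8│♜ · ♝ ♛ ♚ ♝ · ♜│8
7│♟ ♟ ♟ ♟ ♟ ♟ ♟ ♟│7
6│· · ♞ · · ♞ · ·│6
5│· · · · · · · ·│5
4│· · · · · · · ♙│4
3│· · · · · · · ♘│3
2│♙ ♙ ♙ ♙ ♙ ♙ ♙ ·│2
1│♖ ♘ ♗ ♕ ♔ ♗ · ♖│1
  ─────────────────
  a b c d e f g h

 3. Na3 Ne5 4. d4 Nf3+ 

  a b c d e f g h
  ─────────────────
8│♜ · ♝ ♛ ♚ ♝ · ♜│8
7│♟ ♟ ♟ ♟ ♟ ♟ ♟ ♟│7
6│· · · · · ♞ · ·│6
5│· · · · · · · ·│5
4│· · · ♙ · · · ♙│4
3│♘ · · · · ♞ · ♘│3
2│♙ ♙ ♙ · ♙ ♙ ♙ ·│2
1│♖ · ♗ ♕ ♔ ♗ · ♖│1
  ─────────────────
  a b c d e f g h

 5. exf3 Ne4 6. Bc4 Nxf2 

  a b c d e f g h
  ─────────────────
8│♜ · ♝ ♛ ♚ ♝ · ♜│8
7│♟ ♟ ♟ ♟ ♟ ♟ ♟ ♟│7
6│· · · · · · · ·│6
5│· · · · · · · ·│5
4│· · ♗ ♙ · · · ♙│4
3│♘ · · · · ♙ · ♘│3
2│♙ ♙ ♙ · · ♞ ♙ ·│2
1│♖ · ♗ ♕ ♔ · · ♖│1
  ─────────────────
  a b c d e f g h

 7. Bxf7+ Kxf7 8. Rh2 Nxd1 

  a b c d e f g h
  ─────────────────
8│♜ · ♝ ♛ · ♝ · ♜│8
7│♟ ♟ ♟ ♟ ♟ ♚ ♟ ♟│7
6│· · · · · · · ·│6
5│· · · · · · · ·│5
4│· · · ♙ · · · ♙│4
3│♘ · · · · ♙ · ♘│3
2│♙ ♙ ♙ · · · ♙ ♖│2
1│♖ · ♗ ♞ ♔ · · ·│1
  ─────────────────
  a b c d e f g h



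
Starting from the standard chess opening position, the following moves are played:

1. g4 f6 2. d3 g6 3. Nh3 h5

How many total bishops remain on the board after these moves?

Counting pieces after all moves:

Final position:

  a b c d e f g h
  ─────────────────
8│♜ ♞ ♝ ♛ ♚ ♝ ♞ ♜│8
7│♟ ♟ ♟ ♟ ♟ · · ·│7
6│· · · · · ♟ ♟ ·│6
5│· · · · · · · ♟│5
4│· · · · · · ♙ ·│4
3│· · · ♙ · · · ♘│3
2│♙ ♙ ♙ · ♙ ♙ · ♙│2
1│♖ ♘ ♗ ♕ ♔ ♗ · ♖│1
  ─────────────────
  a b c d e f g h


4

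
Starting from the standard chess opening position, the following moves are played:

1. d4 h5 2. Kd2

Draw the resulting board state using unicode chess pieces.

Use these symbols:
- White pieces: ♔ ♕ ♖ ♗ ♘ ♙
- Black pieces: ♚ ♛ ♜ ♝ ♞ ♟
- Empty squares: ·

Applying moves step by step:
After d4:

♜ ♞ ♝ ♛ ♚ ♝ ♞ ♜
♟ ♟ ♟ ♟ ♟ ♟ ♟ ♟
· · · · · · · ·
· · · · · · · ·
· · · ♙ · · · ·
· · · · · · · ·
♙ ♙ ♙ · ♙ ♙ ♙ ♙
♖ ♘ ♗ ♕ ♔ ♗ ♘ ♖


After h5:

♜ ♞ ♝ ♛ ♚ ♝ ♞ ♜
♟ ♟ ♟ ♟ ♟ ♟ ♟ ·
· · · · · · · ·
· · · · · · · ♟
· · · ♙ · · · ·
· · · · · · · ·
♙ ♙ ♙ · ♙ ♙ ♙ ♙
♖ ♘ ♗ ♕ ♔ ♗ ♘ ♖


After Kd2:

♜ ♞ ♝ ♛ ♚ ♝ ♞ ♜
♟ ♟ ♟ ♟ ♟ ♟ ♟ ·
· · · · · · · ·
· · · · · · · ♟
· · · ♙ · · · ·
· · · · · · · ·
♙ ♙ ♙ ♔ ♙ ♙ ♙ ♙
♖ ♘ ♗ ♕ · ♗ ♘ ♖



  a b c d e f g h
  ─────────────────
8│♜ ♞ ♝ ♛ ♚ ♝ ♞ ♜│8
7│♟ ♟ ♟ ♟ ♟ ♟ ♟ ·│7
6│· · · · · · · ·│6
5│· · · · · · · ♟│5
4│· · · ♙ · · · ·│4
3│· · · · · · · ·│3
2│♙ ♙ ♙ ♔ ♙ ♙ ♙ ♙│2
1│♖ ♘ ♗ ♕ · ♗ ♘ ♖│1
  ─────────────────
  a b c d e f g h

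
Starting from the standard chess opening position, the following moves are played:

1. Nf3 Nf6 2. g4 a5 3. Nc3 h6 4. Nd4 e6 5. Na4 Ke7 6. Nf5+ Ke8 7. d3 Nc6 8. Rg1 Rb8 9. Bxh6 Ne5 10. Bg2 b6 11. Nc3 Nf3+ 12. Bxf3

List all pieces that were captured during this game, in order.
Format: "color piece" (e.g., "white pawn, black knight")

Tracking captures:
  Bxh6: captured black pawn
  Bxf3: captured black knight

black pawn, black knight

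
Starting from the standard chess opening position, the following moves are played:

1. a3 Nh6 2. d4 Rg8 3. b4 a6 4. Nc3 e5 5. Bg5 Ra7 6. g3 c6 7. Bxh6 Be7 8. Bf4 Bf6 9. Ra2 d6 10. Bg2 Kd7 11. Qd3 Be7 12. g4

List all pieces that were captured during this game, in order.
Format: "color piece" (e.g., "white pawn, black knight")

Tracking captures:
  Bxh6: captured black knight

black knight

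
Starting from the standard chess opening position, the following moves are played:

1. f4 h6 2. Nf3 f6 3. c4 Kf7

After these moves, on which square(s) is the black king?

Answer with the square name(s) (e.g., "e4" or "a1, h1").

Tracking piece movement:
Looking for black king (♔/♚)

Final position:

  a b c d e f g h
  ─────────────────
8│♜ ♞ ♝ ♛ · ♝ ♞ ♜│8
7│♟ ♟ ♟ ♟ ♟ ♚ ♟ ·│7
6│· · · · · ♟ · ♟│6
5│· · · · · · · ·│5
4│· · ♙ · · ♙ · ·│4
3│· · · · · ♘ · ·│3
2│♙ ♙ · ♙ ♙ · ♙ ♙│2
1│♖ ♘ ♗ ♕ ♔ ♗ · ♖│1
  ─────────────────
  a b c d e f g h


f7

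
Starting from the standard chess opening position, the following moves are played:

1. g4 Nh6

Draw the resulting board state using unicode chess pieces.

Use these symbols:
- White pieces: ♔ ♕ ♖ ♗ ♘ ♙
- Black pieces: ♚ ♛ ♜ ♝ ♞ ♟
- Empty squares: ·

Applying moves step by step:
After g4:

♜ ♞ ♝ ♛ ♚ ♝ ♞ ♜
♟ ♟ ♟ ♟ ♟ ♟ ♟ ♟
· · · · · · · ·
· · · · · · · ·
· · · · · · ♙ ·
· · · · · · · ·
♙ ♙ ♙ ♙ ♙ ♙ · ♙
♖ ♘ ♗ ♕ ♔ ♗ ♘ ♖


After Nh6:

♜ ♞ ♝ ♛ ♚ ♝ · ♜
♟ ♟ ♟ ♟ ♟ ♟ ♟ ♟
· · · · · · · ♞
· · · · · · · ·
· · · · · · ♙ ·
· · · · · · · ·
♙ ♙ ♙ ♙ ♙ ♙ · ♙
♖ ♘ ♗ ♕ ♔ ♗ ♘ ♖



  a b c d e f g h
  ─────────────────
8│♜ ♞ ♝ ♛ ♚ ♝ · ♜│8
7│♟ ♟ ♟ ♟ ♟ ♟ ♟ ♟│7
6│· · · · · · · ♞│6
5│· · · · · · · ·│5
4│· · · · · · ♙ ·│4
3│· · · · · · · ·│3
2│♙ ♙ ♙ ♙ ♙ ♙ · ♙│2
1│♖ ♘ ♗ ♕ ♔ ♗ ♘ ♖│1
  ─────────────────
  a b c d e f g h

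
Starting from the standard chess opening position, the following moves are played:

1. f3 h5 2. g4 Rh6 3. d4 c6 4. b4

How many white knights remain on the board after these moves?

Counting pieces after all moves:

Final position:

  a b c d e f g h
  ─────────────────
8│♜ ♞ ♝ ♛ ♚ ♝ ♞ ·│8
7│♟ ♟ · ♟ ♟ ♟ ♟ ·│7
6│· · ♟ · · · · ♜│6
5│· · · · · · · ♟│5
4│· ♙ · ♙ · · ♙ ·│4
3│· · · · · ♙ · ·│3
2│♙ · ♙ · ♙ · · ♙│2
1│♖ ♘ ♗ ♕ ♔ ♗ ♘ ♖│1
  ─────────────────
  a b c d e f g h


2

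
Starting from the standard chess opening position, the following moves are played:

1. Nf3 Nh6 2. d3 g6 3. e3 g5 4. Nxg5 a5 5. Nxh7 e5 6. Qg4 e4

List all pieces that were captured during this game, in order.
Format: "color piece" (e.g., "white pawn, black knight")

Tracking captures:
  Nxg5: captured black pawn
  Nxh7: captured black pawn

black pawn, black pawn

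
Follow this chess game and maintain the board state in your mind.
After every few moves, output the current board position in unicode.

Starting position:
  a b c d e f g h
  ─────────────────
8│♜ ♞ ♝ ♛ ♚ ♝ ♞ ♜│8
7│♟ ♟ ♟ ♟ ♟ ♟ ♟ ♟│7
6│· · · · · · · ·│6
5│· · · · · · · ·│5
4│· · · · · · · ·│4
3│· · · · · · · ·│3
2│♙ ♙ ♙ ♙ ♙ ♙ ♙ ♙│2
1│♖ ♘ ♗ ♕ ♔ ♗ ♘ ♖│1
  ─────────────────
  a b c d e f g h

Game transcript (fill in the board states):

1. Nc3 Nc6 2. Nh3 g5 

  a b c d e f g h
  ─────────────────
8│♜ · ♝ ♛ ♚ ♝ ♞ ♜│8
7│♟ ♟ ♟ ♟ ♟ ♟ · ♟│7
6│· · ♞ · · · · ·│6
5│· · · · · · ♟ ·│5
4│· · · · · · · ·│4
3│· · ♘ · · · · ♘│3
2│♙ ♙ ♙ ♙ ♙ ♙ ♙ ♙│2
1│♖ · ♗ ♕ ♔ ♗ · ♖│1
  ─────────────────
  a b c d e f g h

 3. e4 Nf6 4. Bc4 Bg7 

  a b c d e f g h
  ─────────────────
8│♜ · ♝ ♛ ♚ · · ♜│8
7│♟ ♟ ♟ ♟ ♟ ♟ ♝ ♟│7
6│· · ♞ · · ♞ · ·│6
5│· · · · · · ♟ ·│5
4│· · ♗ · ♙ · · ·│4
3│· · ♘ · · · · ♘│3
2│♙ ♙ ♙ ♙ · ♙ ♙ ♙│2
1│♖ · ♗ ♕ ♔ · · ♖│1
  ─────────────────
  a b c d e f g h

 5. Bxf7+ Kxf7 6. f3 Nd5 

  a b c d e f g h
  ─────────────────
8│♜ · ♝ ♛ · · · ♜│8
7│♟ ♟ ♟ ♟ ♟ ♚ ♝ ♟│7
6│· · ♞ · · · · ·│6
5│· · · ♞ · · ♟ ·│5
4│· · · · ♙ · · ·│4
3│· · ♘ · · ♙ · ♘│3
2│♙ ♙ ♙ ♙ · · ♙ ♙│2
1│♖ · ♗ ♕ ♔ · · ♖│1
  ─────────────────
  a b c d e f g h

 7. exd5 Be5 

  a b c d e f g h
  ─────────────────
8│♜ · ♝ ♛ · · · ♜│8
7│♟ ♟ ♟ ♟ ♟ ♚ · ♟│7
6│· · ♞ · · · · ·│6
5│· · · ♙ ♝ · ♟ ·│5
4│· · · · · · · ·│4
3│· · ♘ · · ♙ · ♘│3
2│♙ ♙ ♙ ♙ · · ♙ ♙│2
1│♖ · ♗ ♕ ♔ · · ♖│1
  ─────────────────
  a b c d e f g h


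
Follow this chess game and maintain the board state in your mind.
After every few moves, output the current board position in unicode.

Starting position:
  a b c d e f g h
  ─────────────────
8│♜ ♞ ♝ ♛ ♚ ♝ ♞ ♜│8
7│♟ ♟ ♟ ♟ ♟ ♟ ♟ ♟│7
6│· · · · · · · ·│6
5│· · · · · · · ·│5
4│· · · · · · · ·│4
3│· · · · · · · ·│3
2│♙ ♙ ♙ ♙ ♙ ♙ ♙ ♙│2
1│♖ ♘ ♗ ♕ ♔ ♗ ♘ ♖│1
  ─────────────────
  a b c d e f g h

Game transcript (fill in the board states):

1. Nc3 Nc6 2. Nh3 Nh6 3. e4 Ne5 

  a b c d e f g h
  ─────────────────
8│♜ · ♝ ♛ ♚ ♝ · ♜│8
7│♟ ♟ ♟ ♟ ♟ ♟ ♟ ♟│7
6│· · · · · · · ♞│6
5│· · · · ♞ · · ·│5
4│· · · · ♙ · · ·│4
3│· · ♘ · · · · ♘│3
2│♙ ♙ ♙ ♙ · ♙ ♙ ♙│2
1│♖ · ♗ ♕ ♔ ♗ · ♖│1
  ─────────────────
  a b c d e f g h

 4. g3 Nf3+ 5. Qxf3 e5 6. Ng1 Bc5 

  a b c d e f g h
  ─────────────────
8│♜ · ♝ ♛ ♚ · · ♜│8
7│♟ ♟ ♟ ♟ · ♟ ♟ ♟│7
6│· · · · · · · ♞│6
5│· · ♝ · ♟ · · ·│5
4│· · · · ♙ · · ·│4
3│· · ♘ · · ♕ ♙ ·│3
2│♙ ♙ ♙ ♙ · ♙ · ♙│2
1│♖ · ♗ · ♔ ♗ ♘ ♖│1
  ─────────────────
  a b c d e f g h

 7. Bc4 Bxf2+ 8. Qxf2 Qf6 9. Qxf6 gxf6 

  a b c d e f g h
  ─────────────────
8│♜ · ♝ · ♚ · · ♜│8
7│♟ ♟ ♟ ♟ · ♟ · ♟│7
6│· · · · · ♟ · ♞│6
5│· · · · ♟ · · ·│5
4│· · ♗ · ♙ · · ·│4
3│· · ♘ · · · ♙ ·│3
2│♙ ♙ ♙ ♙ · · · ♙│2
1│♖ · ♗ · ♔ · ♘ ♖│1
  ─────────────────
  a b c d e f g h

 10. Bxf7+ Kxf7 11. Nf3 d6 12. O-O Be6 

  a b c d e f g h
  ─────────────────
8│♜ · · · · · · ♜│8
7│♟ ♟ ♟ · · ♚ · ♟│7
6│· · · ♟ ♝ ♟ · ♞│6
5│· · · · ♟ · · ·│5
4│· · · · ♙ · · ·│4
3│· · ♘ · · ♘ ♙ ·│3
2│♙ ♙ ♙ ♙ · · · ♙│2
1│♖ · ♗ · · ♖ ♔ ·│1
  ─────────────────
  a b c d e f g h

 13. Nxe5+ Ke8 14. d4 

  a b c d e f g h
  ─────────────────
8│♜ · · · ♚ · · ♜│8
7│♟ ♟ ♟ · · · · ♟│7
6│· · · ♟ ♝ ♟ · ♞│6
5│· · · · ♘ · · ·│5
4│· · · ♙ ♙ · · ·│4
3│· · ♘ · · · ♙ ·│3
2│♙ ♙ ♙ · · · · ♙│2
1│♖ · ♗ · · ♖ ♔ ·│1
  ─────────────────
  a b c d e f g h


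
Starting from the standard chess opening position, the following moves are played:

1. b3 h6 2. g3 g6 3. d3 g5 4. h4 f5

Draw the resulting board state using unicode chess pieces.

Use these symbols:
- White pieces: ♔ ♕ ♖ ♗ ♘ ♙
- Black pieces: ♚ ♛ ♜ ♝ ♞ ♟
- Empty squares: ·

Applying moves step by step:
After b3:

♜ ♞ ♝ ♛ ♚ ♝ ♞ ♜
♟ ♟ ♟ ♟ ♟ ♟ ♟ ♟
· · · · · · · ·
· · · · · · · ·
· · · · · · · ·
· ♙ · · · · · ·
♙ · ♙ ♙ ♙ ♙ ♙ ♙
♖ ♘ ♗ ♕ ♔ ♗ ♘ ♖


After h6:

♜ ♞ ♝ ♛ ♚ ♝ ♞ ♜
♟ ♟ ♟ ♟ ♟ ♟ ♟ ·
· · · · · · · ♟
· · · · · · · ·
· · · · · · · ·
· ♙ · · · · · ·
♙ · ♙ ♙ ♙ ♙ ♙ ♙
♖ ♘ ♗ ♕ ♔ ♗ ♘ ♖


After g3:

♜ ♞ ♝ ♛ ♚ ♝ ♞ ♜
♟ ♟ ♟ ♟ ♟ ♟ ♟ ·
· · · · · · · ♟
· · · · · · · ·
· · · · · · · ·
· ♙ · · · · ♙ ·
♙ · ♙ ♙ ♙ ♙ · ♙
♖ ♘ ♗ ♕ ♔ ♗ ♘ ♖


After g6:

♜ ♞ ♝ ♛ ♚ ♝ ♞ ♜
♟ ♟ ♟ ♟ ♟ ♟ · ·
· · · · · · ♟ ♟
· · · · · · · ·
· · · · · · · ·
· ♙ · · · · ♙ ·
♙ · ♙ ♙ ♙ ♙ · ♙
♖ ♘ ♗ ♕ ♔ ♗ ♘ ♖


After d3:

♜ ♞ ♝ ♛ ♚ ♝ ♞ ♜
♟ ♟ ♟ ♟ ♟ ♟ · ·
· · · · · · ♟ ♟
· · · · · · · ·
· · · · · · · ·
· ♙ · ♙ · · ♙ ·
♙ · ♙ · ♙ ♙ · ♙
♖ ♘ ♗ ♕ ♔ ♗ ♘ ♖


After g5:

♜ ♞ ♝ ♛ ♚ ♝ ♞ ♜
♟ ♟ ♟ ♟ ♟ ♟ · ·
· · · · · · · ♟
· · · · · · ♟ ·
· · · · · · · ·
· ♙ · ♙ · · ♙ ·
♙ · ♙ · ♙ ♙ · ♙
♖ ♘ ♗ ♕ ♔ ♗ ♘ ♖


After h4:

♜ ♞ ♝ ♛ ♚ ♝ ♞ ♜
♟ ♟ ♟ ♟ ♟ ♟ · ·
· · · · · · · ♟
· · · · · · ♟ ·
· · · · · · · ♙
· ♙ · ♙ · · ♙ ·
♙ · ♙ · ♙ ♙ · ·
♖ ♘ ♗ ♕ ♔ ♗ ♘ ♖


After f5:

♜ ♞ ♝ ♛ ♚ ♝ ♞ ♜
♟ ♟ ♟ ♟ ♟ · · ·
· · · · · · · ♟
· · · · · ♟ ♟ ·
· · · · · · · ♙
· ♙ · ♙ · · ♙ ·
♙ · ♙ · ♙ ♙ · ·
♖ ♘ ♗ ♕ ♔ ♗ ♘ ♖



  a b c d e f g h
  ─────────────────
8│♜ ♞ ♝ ♛ ♚ ♝ ♞ ♜│8
7│♟ ♟ ♟ ♟ ♟ · · ·│7
6│· · · · · · · ♟│6
5│· · · · · ♟ ♟ ·│5
4│· · · · · · · ♙│4
3│· ♙ · ♙ · · ♙ ·│3
2│♙ · ♙ · ♙ ♙ · ·│2
1│♖ ♘ ♗ ♕ ♔ ♗ ♘ ♖│1
  ─────────────────
  a b c d e f g h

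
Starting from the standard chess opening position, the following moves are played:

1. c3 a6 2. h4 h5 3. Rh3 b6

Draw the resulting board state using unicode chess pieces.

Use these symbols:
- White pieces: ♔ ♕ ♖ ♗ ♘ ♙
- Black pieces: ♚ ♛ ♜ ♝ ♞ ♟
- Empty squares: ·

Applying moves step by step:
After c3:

♜ ♞ ♝ ♛ ♚ ♝ ♞ ♜
♟ ♟ ♟ ♟ ♟ ♟ ♟ ♟
· · · · · · · ·
· · · · · · · ·
· · · · · · · ·
· · ♙ · · · · ·
♙ ♙ · ♙ ♙ ♙ ♙ ♙
♖ ♘ ♗ ♕ ♔ ♗ ♘ ♖


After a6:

♜ ♞ ♝ ♛ ♚ ♝ ♞ ♜
· ♟ ♟ ♟ ♟ ♟ ♟ ♟
♟ · · · · · · ·
· · · · · · · ·
· · · · · · · ·
· · ♙ · · · · ·
♙ ♙ · ♙ ♙ ♙ ♙ ♙
♖ ♘ ♗ ♕ ♔ ♗ ♘ ♖


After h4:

♜ ♞ ♝ ♛ ♚ ♝ ♞ ♜
· ♟ ♟ ♟ ♟ ♟ ♟ ♟
♟ · · · · · · ·
· · · · · · · ·
· · · · · · · ♙
· · ♙ · · · · ·
♙ ♙ · ♙ ♙ ♙ ♙ ·
♖ ♘ ♗ ♕ ♔ ♗ ♘ ♖


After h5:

♜ ♞ ♝ ♛ ♚ ♝ ♞ ♜
· ♟ ♟ ♟ ♟ ♟ ♟ ·
♟ · · · · · · ·
· · · · · · · ♟
· · · · · · · ♙
· · ♙ · · · · ·
♙ ♙ · ♙ ♙ ♙ ♙ ·
♖ ♘ ♗ ♕ ♔ ♗ ♘ ♖


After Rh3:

♜ ♞ ♝ ♛ ♚ ♝ ♞ ♜
· ♟ ♟ ♟ ♟ ♟ ♟ ·
♟ · · · · · · ·
· · · · · · · ♟
· · · · · · · ♙
· · ♙ · · · · ♖
♙ ♙ · ♙ ♙ ♙ ♙ ·
♖ ♘ ♗ ♕ ♔ ♗ ♘ ·


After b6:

♜ ♞ ♝ ♛ ♚ ♝ ♞ ♜
· · ♟ ♟ ♟ ♟ ♟ ·
♟ ♟ · · · · · ·
· · · · · · · ♟
· · · · · · · ♙
· · ♙ · · · · ♖
♙ ♙ · ♙ ♙ ♙ ♙ ·
♖ ♘ ♗ ♕ ♔ ♗ ♘ ·



  a b c d e f g h
  ─────────────────
8│♜ ♞ ♝ ♛ ♚ ♝ ♞ ♜│8
7│· · ♟ ♟ ♟ ♟ ♟ ·│7
6│♟ ♟ · · · · · ·│6
5│· · · · · · · ♟│5
4│· · · · · · · ♙│4
3│· · ♙ · · · · ♖│3
2│♙ ♙ · ♙ ♙ ♙ ♙ ·│2
1│♖ ♘ ♗ ♕ ♔ ♗ ♘ ·│1
  ─────────────────
  a b c d e f g h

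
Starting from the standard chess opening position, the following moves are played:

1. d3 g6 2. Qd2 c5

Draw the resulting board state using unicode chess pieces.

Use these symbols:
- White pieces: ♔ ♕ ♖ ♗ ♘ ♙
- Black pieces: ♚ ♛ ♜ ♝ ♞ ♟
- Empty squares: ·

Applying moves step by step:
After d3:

♜ ♞ ♝ ♛ ♚ ♝ ♞ ♜
♟ ♟ ♟ ♟ ♟ ♟ ♟ ♟
· · · · · · · ·
· · · · · · · ·
· · · · · · · ·
· · · ♙ · · · ·
♙ ♙ ♙ · ♙ ♙ ♙ ♙
♖ ♘ ♗ ♕ ♔ ♗ ♘ ♖


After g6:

♜ ♞ ♝ ♛ ♚ ♝ ♞ ♜
♟ ♟ ♟ ♟ ♟ ♟ · ♟
· · · · · · ♟ ·
· · · · · · · ·
· · · · · · · ·
· · · ♙ · · · ·
♙ ♙ ♙ · ♙ ♙ ♙ ♙
♖ ♘ ♗ ♕ ♔ ♗ ♘ ♖


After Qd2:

♜ ♞ ♝ ♛ ♚ ♝ ♞ ♜
♟ ♟ ♟ ♟ ♟ ♟ · ♟
· · · · · · ♟ ·
· · · · · · · ·
· · · · · · · ·
· · · ♙ · · · ·
♙ ♙ ♙ ♕ ♙ ♙ ♙ ♙
♖ ♘ ♗ · ♔ ♗ ♘ ♖


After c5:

♜ ♞ ♝ ♛ ♚ ♝ ♞ ♜
♟ ♟ · ♟ ♟ ♟ · ♟
· · · · · · ♟ ·
· · ♟ · · · · ·
· · · · · · · ·
· · · ♙ · · · ·
♙ ♙ ♙ ♕ ♙ ♙ ♙ ♙
♖ ♘ ♗ · ♔ ♗ ♘ ♖



  a b c d e f g h
  ─────────────────
8│♜ ♞ ♝ ♛ ♚ ♝ ♞ ♜│8
7│♟ ♟ · ♟ ♟ ♟ · ♟│7
6│· · · · · · ♟ ·│6
5│· · ♟ · · · · ·│5
4│· · · · · · · ·│4
3│· · · ♙ · · · ·│3
2│♙ ♙ ♙ ♕ ♙ ♙ ♙ ♙│2
1│♖ ♘ ♗ · ♔ ♗ ♘ ♖│1
  ─────────────────
  a b c d e f g h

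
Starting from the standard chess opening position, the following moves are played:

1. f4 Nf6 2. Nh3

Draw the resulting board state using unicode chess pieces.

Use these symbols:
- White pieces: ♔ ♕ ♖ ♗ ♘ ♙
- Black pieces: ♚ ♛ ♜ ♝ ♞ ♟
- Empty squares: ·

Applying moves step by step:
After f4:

♜ ♞ ♝ ♛ ♚ ♝ ♞ ♜
♟ ♟ ♟ ♟ ♟ ♟ ♟ ♟
· · · · · · · ·
· · · · · · · ·
· · · · · ♙ · ·
· · · · · · · ·
♙ ♙ ♙ ♙ ♙ · ♙ ♙
♖ ♘ ♗ ♕ ♔ ♗ ♘ ♖


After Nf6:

♜ ♞ ♝ ♛ ♚ ♝ · ♜
♟ ♟ ♟ ♟ ♟ ♟ ♟ ♟
· · · · · ♞ · ·
· · · · · · · ·
· · · · · ♙ · ·
· · · · · · · ·
♙ ♙ ♙ ♙ ♙ · ♙ ♙
♖ ♘ ♗ ♕ ♔ ♗ ♘ ♖


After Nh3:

♜ ♞ ♝ ♛ ♚ ♝ · ♜
♟ ♟ ♟ ♟ ♟ ♟ ♟ ♟
· · · · · ♞ · ·
· · · · · · · ·
· · · · · ♙ · ·
· · · · · · · ♘
♙ ♙ ♙ ♙ ♙ · ♙ ♙
♖ ♘ ♗ ♕ ♔ ♗ · ♖



  a b c d e f g h
  ─────────────────
8│♜ ♞ ♝ ♛ ♚ ♝ · ♜│8
7│♟ ♟ ♟ ♟ ♟ ♟ ♟ ♟│7
6│· · · · · ♞ · ·│6
5│· · · · · · · ·│5
4│· · · · · ♙ · ·│4
3│· · · · · · · ♘│3
2│♙ ♙ ♙ ♙ ♙ · ♙ ♙│2
1│♖ ♘ ♗ ♕ ♔ ♗ · ♖│1
  ─────────────────
  a b c d e f g h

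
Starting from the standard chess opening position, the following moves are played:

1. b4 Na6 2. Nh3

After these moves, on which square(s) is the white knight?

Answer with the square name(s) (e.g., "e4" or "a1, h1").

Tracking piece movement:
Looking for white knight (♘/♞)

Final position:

  a b c d e f g h
  ─────────────────
8│♜ · ♝ ♛ ♚ ♝ ♞ ♜│8
7│♟ ♟ ♟ ♟ ♟ ♟ ♟ ♟│7
6│♞ · · · · · · ·│6
5│· · · · · · · ·│5
4│· ♙ · · · · · ·│4
3│· · · · · · · ♘│3
2│♙ · ♙ ♙ ♙ ♙ ♙ ♙│2
1│♖ ♘ ♗ ♕ ♔ ♗ · ♖│1
  ─────────────────
  a b c d e f g h


b1, h3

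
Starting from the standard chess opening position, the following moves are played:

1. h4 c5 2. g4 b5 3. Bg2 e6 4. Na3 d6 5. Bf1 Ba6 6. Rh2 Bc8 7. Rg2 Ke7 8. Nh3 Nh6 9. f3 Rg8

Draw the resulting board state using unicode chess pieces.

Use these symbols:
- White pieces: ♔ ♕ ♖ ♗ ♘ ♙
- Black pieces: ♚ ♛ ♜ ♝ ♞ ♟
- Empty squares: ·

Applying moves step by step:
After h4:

♜ ♞ ♝ ♛ ♚ ♝ ♞ ♜
♟ ♟ ♟ ♟ ♟ ♟ ♟ ♟
· · · · · · · ·
· · · · · · · ·
· · · · · · · ♙
· · · · · · · ·
♙ ♙ ♙ ♙ ♙ ♙ ♙ ·
♖ ♘ ♗ ♕ ♔ ♗ ♘ ♖


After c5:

♜ ♞ ♝ ♛ ♚ ♝ ♞ ♜
♟ ♟ · ♟ ♟ ♟ ♟ ♟
· · · · · · · ·
· · ♟ · · · · ·
· · · · · · · ♙
· · · · · · · ·
♙ ♙ ♙ ♙ ♙ ♙ ♙ ·
♖ ♘ ♗ ♕ ♔ ♗ ♘ ♖


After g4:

♜ ♞ ♝ ♛ ♚ ♝ ♞ ♜
♟ ♟ · ♟ ♟ ♟ ♟ ♟
· · · · · · · ·
· · ♟ · · · · ·
· · · · · · ♙ ♙
· · · · · · · ·
♙ ♙ ♙ ♙ ♙ ♙ · ·
♖ ♘ ♗ ♕ ♔ ♗ ♘ ♖


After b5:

♜ ♞ ♝ ♛ ♚ ♝ ♞ ♜
♟ · · ♟ ♟ ♟ ♟ ♟
· · · · · · · ·
· ♟ ♟ · · · · ·
· · · · · · ♙ ♙
· · · · · · · ·
♙ ♙ ♙ ♙ ♙ ♙ · ·
♖ ♘ ♗ ♕ ♔ ♗ ♘ ♖


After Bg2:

♜ ♞ ♝ ♛ ♚ ♝ ♞ ♜
♟ · · ♟ ♟ ♟ ♟ ♟
· · · · · · · ·
· ♟ ♟ · · · · ·
· · · · · · ♙ ♙
· · · · · · · ·
♙ ♙ ♙ ♙ ♙ ♙ ♗ ·
♖ ♘ ♗ ♕ ♔ · ♘ ♖


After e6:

♜ ♞ ♝ ♛ ♚ ♝ ♞ ♜
♟ · · ♟ · ♟ ♟ ♟
· · · · ♟ · · ·
· ♟ ♟ · · · · ·
· · · · · · ♙ ♙
· · · · · · · ·
♙ ♙ ♙ ♙ ♙ ♙ ♗ ·
♖ ♘ ♗ ♕ ♔ · ♘ ♖


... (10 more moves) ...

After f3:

♜ ♞ ♝ ♛ · ♝ · ♜
♟ · · · ♚ ♟ ♟ ♟
· · · ♟ ♟ · · ♞
· ♟ ♟ · · · · ·
· · · · · · ♙ ♙
♘ · · · · ♙ · ♘
♙ ♙ ♙ ♙ ♙ · ♖ ·
♖ · ♗ ♕ ♔ ♗ · ·


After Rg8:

♜ ♞ ♝ ♛ · ♝ ♜ ·
♟ · · · ♚ ♟ ♟ ♟
· · · ♟ ♟ · · ♞
· ♟ ♟ · · · · ·
· · · · · · ♙ ♙
♘ · · · · ♙ · ♘
♙ ♙ ♙ ♙ ♙ · ♖ ·
♖ · ♗ ♕ ♔ ♗ · ·



  a b c d e f g h
  ─────────────────
8│♜ ♞ ♝ ♛ · ♝ ♜ ·│8
7│♟ · · · ♚ ♟ ♟ ♟│7
6│· · · ♟ ♟ · · ♞│6
5│· ♟ ♟ · · · · ·│5
4│· · · · · · ♙ ♙│4
3│♘ · · · · ♙ · ♘│3
2│♙ ♙ ♙ ♙ ♙ · ♖ ·│2
1│♖ · ♗ ♕ ♔ ♗ · ·│1
  ─────────────────
  a b c d e f g h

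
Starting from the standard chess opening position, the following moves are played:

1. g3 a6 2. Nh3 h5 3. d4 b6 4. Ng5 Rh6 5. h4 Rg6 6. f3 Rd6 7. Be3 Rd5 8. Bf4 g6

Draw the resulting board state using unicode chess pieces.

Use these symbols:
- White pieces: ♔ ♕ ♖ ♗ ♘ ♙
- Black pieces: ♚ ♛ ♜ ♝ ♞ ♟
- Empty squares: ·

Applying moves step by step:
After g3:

♜ ♞ ♝ ♛ ♚ ♝ ♞ ♜
♟ ♟ ♟ ♟ ♟ ♟ ♟ ♟
· · · · · · · ·
· · · · · · · ·
· · · · · · · ·
· · · · · · ♙ ·
♙ ♙ ♙ ♙ ♙ ♙ · ♙
♖ ♘ ♗ ♕ ♔ ♗ ♘ ♖


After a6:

♜ ♞ ♝ ♛ ♚ ♝ ♞ ♜
· ♟ ♟ ♟ ♟ ♟ ♟ ♟
♟ · · · · · · ·
· · · · · · · ·
· · · · · · · ·
· · · · · · ♙ ·
♙ ♙ ♙ ♙ ♙ ♙ · ♙
♖ ♘ ♗ ♕ ♔ ♗ ♘ ♖


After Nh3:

♜ ♞ ♝ ♛ ♚ ♝ ♞ ♜
· ♟ ♟ ♟ ♟ ♟ ♟ ♟
♟ · · · · · · ·
· · · · · · · ·
· · · · · · · ·
· · · · · · ♙ ♘
♙ ♙ ♙ ♙ ♙ ♙ · ♙
♖ ♘ ♗ ♕ ♔ ♗ · ♖


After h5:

♜ ♞ ♝ ♛ ♚ ♝ ♞ ♜
· ♟ ♟ ♟ ♟ ♟ ♟ ·
♟ · · · · · · ·
· · · · · · · ♟
· · · · · · · ·
· · · · · · ♙ ♘
♙ ♙ ♙ ♙ ♙ ♙ · ♙
♖ ♘ ♗ ♕ ♔ ♗ · ♖


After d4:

♜ ♞ ♝ ♛ ♚ ♝ ♞ ♜
· ♟ ♟ ♟ ♟ ♟ ♟ ·
♟ · · · · · · ·
· · · · · · · ♟
· · · ♙ · · · ·
· · · · · · ♙ ♘
♙ ♙ ♙ · ♙ ♙ · ♙
♖ ♘ ♗ ♕ ♔ ♗ · ♖


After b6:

♜ ♞ ♝ ♛ ♚ ♝ ♞ ♜
· · ♟ ♟ ♟ ♟ ♟ ·
♟ ♟ · · · · · ·
· · · · · · · ♟
· · · ♙ · · · ·
· · · · · · ♙ ♘
♙ ♙ ♙ · ♙ ♙ · ♙
♖ ♘ ♗ ♕ ♔ ♗ · ♖


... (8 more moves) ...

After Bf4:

♜ ♞ ♝ ♛ ♚ ♝ ♞ ·
· · ♟ ♟ ♟ ♟ ♟ ·
♟ ♟ · · · · · ·
· · · ♜ · · ♘ ♟
· · · ♙ · ♗ · ♙
· · · · · ♙ ♙ ·
♙ ♙ ♙ · ♙ · · ·
♖ ♘ · ♕ ♔ ♗ · ♖


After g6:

♜ ♞ ♝ ♛ ♚ ♝ ♞ ·
· · ♟ ♟ ♟ ♟ · ·
♟ ♟ · · · · ♟ ·
· · · ♜ · · ♘ ♟
· · · ♙ · ♗ · ♙
· · · · · ♙ ♙ ·
♙ ♙ ♙ · ♙ · · ·
♖ ♘ · ♕ ♔ ♗ · ♖



  a b c d e f g h
  ─────────────────
8│♜ ♞ ♝ ♛ ♚ ♝ ♞ ·│8
7│· · ♟ ♟ ♟ ♟ · ·│7
6│♟ ♟ · · · · ♟ ·│6
5│· · · ♜ · · ♘ ♟│5
4│· · · ♙ · ♗ · ♙│4
3│· · · · · ♙ ♙ ·│3
2│♙ ♙ ♙ · ♙ · · ·│2
1│♖ ♘ · ♕ ♔ ♗ · ♖│1
  ─────────────────
  a b c d e f g h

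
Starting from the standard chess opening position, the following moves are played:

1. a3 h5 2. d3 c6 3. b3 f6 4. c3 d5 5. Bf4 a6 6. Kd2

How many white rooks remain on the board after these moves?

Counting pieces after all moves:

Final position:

  a b c d e f g h
  ─────────────────
8│♜ ♞ ♝ ♛ ♚ ♝ ♞ ♜│8
7│· ♟ · · ♟ · ♟ ·│7
6│♟ · ♟ · · ♟ · ·│6
5│· · · ♟ · · · ♟│5
4│· · · · · ♗ · ·│4
3│♙ ♙ ♙ ♙ · · · ·│3
2│· · · ♔ ♙ ♙ ♙ ♙│2
1│♖ ♘ · ♕ · ♗ ♘ ♖│1
  ─────────────────
  a b c d e f g h


2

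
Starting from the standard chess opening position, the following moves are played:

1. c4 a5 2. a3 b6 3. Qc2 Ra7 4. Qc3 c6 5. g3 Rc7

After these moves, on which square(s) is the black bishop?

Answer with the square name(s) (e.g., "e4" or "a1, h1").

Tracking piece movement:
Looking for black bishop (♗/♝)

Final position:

  a b c d e f g h
  ─────────────────
8│· ♞ ♝ ♛ ♚ ♝ ♞ ♜│8
7│· · ♜ ♟ ♟ ♟ ♟ ♟│7
6│· ♟ ♟ · · · · ·│6
5│♟ · · · · · · ·│5
4│· · ♙ · · · · ·│4
3│♙ · ♕ · · · ♙ ·│3
2│· ♙ · ♙ ♙ ♙ · ♙│2
1│♖ ♘ ♗ · ♔ ♗ ♘ ♖│1
  ─────────────────
  a b c d e f g h


c8, f8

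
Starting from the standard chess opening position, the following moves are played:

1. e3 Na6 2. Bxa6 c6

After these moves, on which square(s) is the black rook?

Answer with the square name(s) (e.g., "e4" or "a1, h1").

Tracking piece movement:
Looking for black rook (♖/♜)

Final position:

  a b c d e f g h
  ─────────────────
8│♜ · ♝ ♛ ♚ ♝ ♞ ♜│8
7│♟ ♟ · ♟ ♟ ♟ ♟ ♟│7
6│♗ · ♟ · · · · ·│6
5│· · · · · · · ·│5
4│· · · · · · · ·│4
3│· · · · ♙ · · ·│3
2│♙ ♙ ♙ ♙ · ♙ ♙ ♙│2
1│♖ ♘ ♗ ♕ ♔ · ♘ ♖│1
  ─────────────────
  a b c d e f g h


a8, h8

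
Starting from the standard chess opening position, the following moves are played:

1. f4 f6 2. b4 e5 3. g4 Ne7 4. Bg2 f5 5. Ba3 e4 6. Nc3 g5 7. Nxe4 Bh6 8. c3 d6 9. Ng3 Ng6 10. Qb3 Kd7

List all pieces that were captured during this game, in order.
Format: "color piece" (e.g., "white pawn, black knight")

Tracking captures:
  Nxe4: captured black pawn

black pawn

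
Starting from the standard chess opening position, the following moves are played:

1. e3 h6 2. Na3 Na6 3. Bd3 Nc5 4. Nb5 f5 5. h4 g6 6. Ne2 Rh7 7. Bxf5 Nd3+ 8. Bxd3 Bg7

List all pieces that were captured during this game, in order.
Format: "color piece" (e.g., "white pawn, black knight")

Tracking captures:
  Bxf5: captured black pawn
  Bxd3: captured black knight

black pawn, black knight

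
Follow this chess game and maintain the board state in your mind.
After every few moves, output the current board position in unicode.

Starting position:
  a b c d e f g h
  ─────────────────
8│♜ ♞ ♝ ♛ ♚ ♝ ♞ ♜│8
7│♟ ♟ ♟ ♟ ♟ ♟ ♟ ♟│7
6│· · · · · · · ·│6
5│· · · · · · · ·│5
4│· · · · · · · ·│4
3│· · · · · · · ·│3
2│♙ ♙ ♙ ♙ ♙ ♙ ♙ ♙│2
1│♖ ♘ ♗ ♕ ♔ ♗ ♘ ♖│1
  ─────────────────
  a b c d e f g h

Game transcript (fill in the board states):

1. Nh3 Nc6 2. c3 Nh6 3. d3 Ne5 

  a b c d e f g h
  ─────────────────
8│♜ · ♝ ♛ ♚ ♝ · ♜│8
7│♟ ♟ ♟ ♟ ♟ ♟ ♟ ♟│7
6│· · · · · · · ♞│6
5│· · · · ♞ · · ·│5
4│· · · · · · · ·│4
3│· · ♙ ♙ · · · ♘│3
2│♙ ♙ · · ♙ ♙ ♙ ♙│2
1│♖ ♘ ♗ ♕ ♔ ♗ · ♖│1
  ─────────────────
  a b c d e f g h

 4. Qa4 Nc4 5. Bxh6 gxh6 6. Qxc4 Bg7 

  a b c d e f g h
  ─────────────────
8│♜ · ♝ ♛ ♚ · · ♜│8
7│♟ ♟ ♟ ♟ ♟ ♟ ♝ ♟│7
6│· · · · · · · ♟│6
5│· · · · · · · ·│5
4│· · ♕ · · · · ·│4
3│· · ♙ ♙ · · · ♘│3
2│♙ ♙ · · ♙ ♙ ♙ ♙│2
1│♖ ♘ · · ♔ ♗ · ♖│1
  ─────────────────
  a b c d e f g h

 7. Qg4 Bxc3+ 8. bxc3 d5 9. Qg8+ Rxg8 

  a b c d e f g h
  ─────────────────
8│♜ · ♝ ♛ ♚ · ♜ ·│8
7│♟ ♟ ♟ · ♟ ♟ · ♟│7
6│· · · · · · · ♟│6
5│· · · ♟ · · · ·│5
4│· · · · · · · ·│4
3│· · ♙ ♙ · · · ♘│3
2│♙ · · · ♙ ♙ ♙ ♙│2
1│♖ ♘ · · ♔ ♗ · ♖│1
  ─────────────────
  a b c d e f g h

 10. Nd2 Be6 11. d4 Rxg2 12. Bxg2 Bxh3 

  a b c d e f g h
  ─────────────────
8│♜ · · ♛ ♚ · · ·│8
7│♟ ♟ ♟ · ♟ ♟ · ♟│7
6│· · · · · · · ♟│6
5│· · · ♟ · · · ·│5
4│· · · ♙ · · · ·│4
3│· · ♙ · · · · ♝│3
2│♙ · · ♘ ♙ ♙ ♗ ♙│2
1│♖ · · · ♔ · · ♖│1
  ─────────────────
  a b c d e f g h

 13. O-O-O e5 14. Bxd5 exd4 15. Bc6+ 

  a b c d e f g h
  ─────────────────
8│♜ · · ♛ ♚ · · ·│8
7│♟ ♟ ♟ · · ♟ · ♟│7
6│· · ♗ · · · · ♟│6
5│· · · · · · · ·│5
4│· · · ♟ · · · ·│4
3│· · ♙ · · · · ♝│3
2│♙ · · ♘ ♙ ♙ · ♙│2
1│· · ♔ ♖ · · · ♖│1
  ─────────────────
  a b c d e f g h


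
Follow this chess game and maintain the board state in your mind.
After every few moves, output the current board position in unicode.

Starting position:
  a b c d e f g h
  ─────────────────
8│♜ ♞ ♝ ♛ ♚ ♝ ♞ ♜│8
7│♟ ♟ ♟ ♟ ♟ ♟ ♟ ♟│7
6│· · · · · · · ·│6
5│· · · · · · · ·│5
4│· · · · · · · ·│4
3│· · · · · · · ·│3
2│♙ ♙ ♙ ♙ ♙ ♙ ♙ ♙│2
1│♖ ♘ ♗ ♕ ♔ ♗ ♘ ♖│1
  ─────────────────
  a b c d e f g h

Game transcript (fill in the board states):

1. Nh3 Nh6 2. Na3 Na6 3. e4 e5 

  a b c d e f g h
  ─────────────────
8│♜ · ♝ ♛ ♚ ♝ · ♜│8
7│♟ ♟ ♟ ♟ · ♟ ♟ ♟│7
6│♞ · · · · · · ♞│6
5│· · · · ♟ · · ·│5
4│· · · · ♙ · · ·│4
3│♘ · · · · · · ♘│3
2│♙ ♙ ♙ ♙ · ♙ ♙ ♙│2
1│♖ · ♗ ♕ ♔ ♗ · ♖│1
  ─────────────────
  a b c d e f g h

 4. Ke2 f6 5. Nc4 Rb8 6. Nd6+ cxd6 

  a b c d e f g h
  ─────────────────
8│· ♜ ♝ ♛ ♚ ♝ · ♜│8
7│♟ ♟ · ♟ · · ♟ ♟│7
6│♞ · · ♟ · ♟ · ♞│6
5│· · · · ♟ · · ·│5
4│· · · · ♙ · · ·│4
3│· · · · · · · ♘│3
2│♙ ♙ ♙ ♙ ♔ ♙ ♙ ♙│2
1│♖ · ♗ ♕ · ♗ · ♖│1
  ─────────────────
  a b c d e f g h

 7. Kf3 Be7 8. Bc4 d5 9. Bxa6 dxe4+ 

  a b c d e f g h
  ─────────────────
8│· ♜ ♝ ♛ ♚ · · ♜│8
7│♟ ♟ · ♟ ♝ · ♟ ♟│7
6│♗ · · · · ♟ · ♞│6
5│· · · · ♟ · · ·│5
4│· · · · ♟ · · ·│4
3│· · · · · ♔ · ♘│3
2│♙ ♙ ♙ ♙ · ♙ ♙ ♙│2
1│♖ · ♗ ♕ · · · ♖│1
  ─────────────────
  a b c d e f g h

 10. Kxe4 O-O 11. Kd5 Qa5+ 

  a b c d e f g h
  ─────────────────
8│· ♜ ♝ · · ♜ ♚ ·│8
7│♟ ♟ · ♟ ♝ · ♟ ♟│7
6│♗ · · · · ♟ · ♞│6
5│♛ · · ♔ ♟ · · ·│5
4│· · · · · · · ·│4
3│· · · · · · · ♘│3
2│♙ ♙ ♙ ♙ · ♙ ♙ ♙│2
1│♖ · ♗ ♕ · · · ♖│1
  ─────────────────
  a b c d e f g h


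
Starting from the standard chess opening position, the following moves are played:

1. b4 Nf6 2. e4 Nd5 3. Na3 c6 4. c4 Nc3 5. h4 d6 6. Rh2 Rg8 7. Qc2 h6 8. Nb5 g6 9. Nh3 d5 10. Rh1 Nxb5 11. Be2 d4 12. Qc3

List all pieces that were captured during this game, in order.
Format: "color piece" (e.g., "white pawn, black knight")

Tracking captures:
  Nxb5: captured white knight

white knight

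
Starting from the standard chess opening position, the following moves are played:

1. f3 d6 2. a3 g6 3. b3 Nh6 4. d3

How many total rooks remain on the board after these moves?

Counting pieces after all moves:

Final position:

  a b c d e f g h
  ─────────────────
8│♜ ♞ ♝ ♛ ♚ ♝ · ♜│8
7│♟ ♟ ♟ · ♟ ♟ · ♟│7
6│· · · ♟ · · ♟ ♞│6
5│· · · · · · · ·│5
4│· · · · · · · ·│4
3│♙ ♙ · ♙ · ♙ · ·│3
2│· · ♙ · ♙ · ♙ ♙│2
1│♖ ♘ ♗ ♕ ♔ ♗ ♘ ♖│1
  ─────────────────
  a b c d e f g h


4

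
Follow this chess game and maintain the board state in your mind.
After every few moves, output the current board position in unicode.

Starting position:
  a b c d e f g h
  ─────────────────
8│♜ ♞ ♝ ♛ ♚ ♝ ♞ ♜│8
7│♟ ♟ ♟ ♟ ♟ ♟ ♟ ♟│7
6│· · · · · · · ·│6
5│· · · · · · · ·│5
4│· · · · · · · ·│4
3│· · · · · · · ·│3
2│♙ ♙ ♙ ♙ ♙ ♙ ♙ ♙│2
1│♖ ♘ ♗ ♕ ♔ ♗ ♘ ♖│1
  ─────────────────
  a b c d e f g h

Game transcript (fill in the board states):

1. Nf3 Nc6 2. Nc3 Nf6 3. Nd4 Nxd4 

  a b c d e f g h
  ─────────────────
8│♜ · ♝ ♛ ♚ ♝ · ♜│8
7│♟ ♟ ♟ ♟ ♟ ♟ ♟ ♟│7
6│· · · · · ♞ · ·│6
5│· · · · · · · ·│5
4│· · · ♞ · · · ·│4
3│· · ♘ · · · · ·│3
2│♙ ♙ ♙ ♙ ♙ ♙ ♙ ♙│2
1│♖ · ♗ ♕ ♔ ♗ · ♖│1
  ─────────────────
  a b c d e f g h

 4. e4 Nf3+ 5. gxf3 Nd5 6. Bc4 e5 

  a b c d e f g h
  ─────────────────
8│♜ · ♝ ♛ ♚ ♝ · ♜│8
7│♟ ♟ ♟ ♟ · ♟ ♟ ♟│7
6│· · · · · · · ·│6
5│· · · ♞ ♟ · · ·│5
4│· · ♗ · ♙ · · ·│4
3│· · ♘ · · ♙ · ·│3
2│♙ ♙ ♙ ♙ · ♙ · ♙│2
1│♖ · ♗ ♕ ♔ · · ♖│1
  ─────────────────
  a b c d e f g h

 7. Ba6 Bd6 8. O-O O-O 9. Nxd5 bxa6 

  a b c d e f g h
  ─────────────────
8│♜ · ♝ ♛ · ♜ ♚ ·│8
7│♟ · ♟ ♟ · ♟ ♟ ♟│7
6│♟ · · ♝ · · · ·│6
5│· · · ♘ ♟ · · ·│5
4│· · · · ♙ · · ·│4
3│· · · · · ♙ · ·│3
2│♙ ♙ ♙ ♙ · ♙ · ♙│2
1│♖ · ♗ ♕ · ♖ ♔ ·│1
  ─────────────────
  a b c d e f g h

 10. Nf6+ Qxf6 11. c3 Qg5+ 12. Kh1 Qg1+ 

  a b c d e f g h
  ─────────────────
8│♜ · ♝ · · ♜ ♚ ·│8
7│♟ · ♟ ♟ · ♟ ♟ ♟│7
6│♟ · · ♝ · · · ·│6
5│· · · · ♟ · · ·│5
4│· · · · ♙ · · ·│4
3│· · ♙ · · ♙ · ·│3
2│♙ ♙ · ♙ · ♙ · ♙│2
1│♖ · ♗ ♕ · ♖ ♛ ♔│1
  ─────────────────
  a b c d e f g h

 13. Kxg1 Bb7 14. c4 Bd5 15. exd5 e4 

  a b c d e f g h
  ─────────────────
8│♜ · · · · ♜ ♚ ·│8
7│♟ · ♟ ♟ · ♟ ♟ ♟│7
6│♟ · · ♝ · · · ·│6
5│· · · ♙ · · · ·│5
4│· · ♙ · ♟ · · ·│4
3│· · · · · ♙ · ·│3
2│♙ ♙ · ♙ · ♙ · ♙│2
1│♖ · ♗ ♕ · ♖ ♔ ·│1
  ─────────────────
  a b c d e f g h

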